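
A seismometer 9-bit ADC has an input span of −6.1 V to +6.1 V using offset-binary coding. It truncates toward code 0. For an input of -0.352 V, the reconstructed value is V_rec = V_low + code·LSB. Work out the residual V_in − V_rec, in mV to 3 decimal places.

Step size: 12.2 V ÷ 2^9 = 23.828 mV.
(V_in − V_low)/LSB = (-0.352 − (−6.1))/0.0238281 = 241.2275 → code 241 (floor).
Code 241 maps back to (−6.1) + 241×0.0238281 V = -0.35742188 V.
V_in − V_rec = 0.00542187 V = 5.422 mV.

5.422 mV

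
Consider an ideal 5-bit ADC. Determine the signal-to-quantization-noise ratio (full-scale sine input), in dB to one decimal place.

SNR ≈ 6.02·N + 1.76 dB = 6.02·5 + 1.76 = 31.86 dB.

31.9 dB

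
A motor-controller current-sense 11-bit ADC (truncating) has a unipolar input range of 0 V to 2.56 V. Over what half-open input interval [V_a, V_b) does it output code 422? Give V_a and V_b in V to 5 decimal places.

LSB = 2.56/2^11 = 1.250 mV.
V_a = V_low + 422·LSB = 0.5275 V; V_b = V_low + 423·LSB = 0.52875 V.

[0.52750 V, 0.52875 V)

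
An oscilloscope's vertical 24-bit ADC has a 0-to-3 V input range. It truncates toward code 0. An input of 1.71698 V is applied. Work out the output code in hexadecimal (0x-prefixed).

code 0x928400 (decimal 9602048)

LSB = 3 V / 16777216 = 0.18 µV.
(1.71698 − 0) / 1.78814e-07 = 9602048.109 LSBs.
Floor → code 9602048.
In hexadecimal (0x-prefixed): 0x928400.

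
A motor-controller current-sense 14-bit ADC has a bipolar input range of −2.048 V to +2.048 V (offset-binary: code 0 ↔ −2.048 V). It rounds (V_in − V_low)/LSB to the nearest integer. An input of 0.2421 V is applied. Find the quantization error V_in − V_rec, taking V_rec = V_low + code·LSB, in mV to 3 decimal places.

Step size: 4.096 V ÷ 2^14 = 250.00 µV.
(V_in − V_low)/LSB = (0.2421 − (−2.048))/0.00025 = 9160.4000 → code 9160 (round).
Code 9160 maps back to (−2.048) + 9160×0.00025 V = 0.242 V.
Error = 0.2421 − 0.242 = 0.0001 V = 0.100 mV.

0.100 mV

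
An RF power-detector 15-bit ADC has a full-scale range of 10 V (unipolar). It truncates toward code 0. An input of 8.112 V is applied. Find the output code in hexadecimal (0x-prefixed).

code 0x67D5 (decimal 26581)

LSB = 10 V / 32768 = 305.18 µV.
(V_in − V_low)/LSB = (8.112 − 0) / 0.000305176 = 26581.402.
⌊·⌋(26581.402) = 26581.
In hexadecimal (0x-prefixed): 0x67D5.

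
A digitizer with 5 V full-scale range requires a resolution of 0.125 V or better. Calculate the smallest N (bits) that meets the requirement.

Number of steps required ≥ 5 V / 0.125 V = 40.00.
Need 2^N ≥ 40.00; 2^5 = 32, 2^6 = 64.
Minimum N = 6.

6 bits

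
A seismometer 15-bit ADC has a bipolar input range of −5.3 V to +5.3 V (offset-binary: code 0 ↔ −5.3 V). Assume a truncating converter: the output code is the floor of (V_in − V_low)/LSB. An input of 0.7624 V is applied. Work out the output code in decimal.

code 18740

LSB = 10.6 V / 32768 = 323.49 µV.
Input sits at 18740.823 steps above V_low.
So the output code is 18740.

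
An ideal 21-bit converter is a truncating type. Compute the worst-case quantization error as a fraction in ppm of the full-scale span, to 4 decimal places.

Truncating → worst-case error = 1 LSB = V_FS/2^21, so 1e+06/2097152 = 0.476837 ppm of full scale.

0.4768 ppm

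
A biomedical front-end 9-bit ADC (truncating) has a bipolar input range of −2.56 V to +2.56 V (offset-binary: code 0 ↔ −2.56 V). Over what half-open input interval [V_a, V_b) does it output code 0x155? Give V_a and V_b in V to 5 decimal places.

[0.85000 V, 0.86000 V)

LSB = 5.12/2^9 = 10.000 mV.
Code 0x155 = 341 decimal.
V_a = V_low + 341·LSB = 0.85 V; V_b = V_low + 342·LSB = 0.86 V.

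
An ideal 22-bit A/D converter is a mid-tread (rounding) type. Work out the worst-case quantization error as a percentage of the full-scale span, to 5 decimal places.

Rounding → worst-case error = ½ LSB = V_FS/2^23, so 100/8388608 = 1.19209e-05 % of full scale.

0.00001 %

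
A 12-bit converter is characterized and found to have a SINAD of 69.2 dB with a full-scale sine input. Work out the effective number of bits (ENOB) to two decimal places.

ENOB = (SINAD − 1.76) / 6.02 = (69.2 − 1.76)/6.02 = 11.203.

11.20 bits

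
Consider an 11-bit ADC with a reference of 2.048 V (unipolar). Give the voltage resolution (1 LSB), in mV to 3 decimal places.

Full-scale span = 2.048 V.
LSB = 2.048 / 2^11 = 2.048 / 2048 = 0.001 V = 1.000 mV.

1.000 mV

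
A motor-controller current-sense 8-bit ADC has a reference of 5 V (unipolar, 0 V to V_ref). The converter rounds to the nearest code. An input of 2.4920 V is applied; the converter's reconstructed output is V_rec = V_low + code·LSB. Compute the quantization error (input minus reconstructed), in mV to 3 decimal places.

-8.000 mV

Step size: 5 V ÷ 2^8 = 19.531 mV.
(V_in − V_low)/LSB = (2.4920 − 0)/0.0195312 = 127.5904 → code 128 (round).
Reconstructed: 2.5 V.
Error = 2.4920 − 2.5 = -0.008 V = -8.000 mV.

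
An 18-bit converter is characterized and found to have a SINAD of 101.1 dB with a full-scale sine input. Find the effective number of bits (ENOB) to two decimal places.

ENOB = (SINAD − 1.76) / 6.02 = (101.1 − 1.76)/6.02 = 16.502.

16.50 bits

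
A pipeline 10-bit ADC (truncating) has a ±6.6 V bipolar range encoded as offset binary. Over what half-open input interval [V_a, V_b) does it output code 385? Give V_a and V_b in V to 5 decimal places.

LSB = 13.2/2^10 = 12.891 mV.
V_a = V_low + 385·LSB = -1.63711 V; V_b = V_low + 386·LSB = -1.62422 V.

[-1.63711 V, -1.62422 V)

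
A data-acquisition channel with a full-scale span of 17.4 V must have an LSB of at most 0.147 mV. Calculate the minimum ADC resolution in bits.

17 bits

Number of steps required ≥ 17.4 V / 0.147 mV = 118367.35.
Need 2^N ≥ 118367.35; 2^16 = 65536, 2^17 = 131072.
Minimum N = 17.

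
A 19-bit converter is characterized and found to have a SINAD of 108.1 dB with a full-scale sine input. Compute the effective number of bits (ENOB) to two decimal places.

17.66 bits

ENOB = (SINAD − 1.76) / 6.02 = (108.1 − 1.76)/6.02 = 17.664.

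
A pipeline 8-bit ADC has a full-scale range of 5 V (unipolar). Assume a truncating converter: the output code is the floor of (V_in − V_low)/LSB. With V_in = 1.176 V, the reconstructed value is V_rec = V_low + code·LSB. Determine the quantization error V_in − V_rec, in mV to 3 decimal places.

Step size: 5 V ÷ 2^8 = 19.531 mV.
(1.176 − 0)/0.0195312 = 60.2112; ⌊·⌋ gives code 60.
Code 60 maps back to 0 + 60×0.0195312 V = 1.171875 V.
V_in − V_rec = 0.004125 V = 4.125 mV.

4.125 mV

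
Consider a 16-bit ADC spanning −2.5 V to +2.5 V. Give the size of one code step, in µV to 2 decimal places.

Full-scale span = 5 V.
LSB = 5 / 2^16 = 5 / 65536 = 7.62939e-05 V = 76.29 µV.

76.29 µV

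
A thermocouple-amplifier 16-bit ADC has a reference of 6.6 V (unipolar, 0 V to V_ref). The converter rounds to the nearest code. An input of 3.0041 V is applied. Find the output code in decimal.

code 29830

Full-scale span = 6.6 V; LSB = 6.6/2^16 = 100.71 µV.
(V_in − V_low)/LSB = (3.0041 − 0) / 0.000100708 = 29829.803.
round(29829.803) = 29830.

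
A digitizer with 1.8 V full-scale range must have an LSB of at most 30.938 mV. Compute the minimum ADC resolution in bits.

6 bits

Number of steps required ≥ 1.8 V / 30.938 mV = 58.18.
Need 2^N ≥ 58.18; 2^5 = 32, 2^6 = 64.
Minimum N = 6.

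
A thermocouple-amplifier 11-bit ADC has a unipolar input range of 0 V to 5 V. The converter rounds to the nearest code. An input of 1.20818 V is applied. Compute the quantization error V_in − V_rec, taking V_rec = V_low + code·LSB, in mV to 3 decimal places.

-0.316 mV

Step size: 5 V ÷ 2^11 = 2.441 mV.
Scaled input = 494.8705 LSBs, so code = 495.
V_rec = 0 + 495·0.00244141 = 1.2084961 V.
Error = 1.20818 − 1.2084961 = -0.000316094 V = -0.316 mV.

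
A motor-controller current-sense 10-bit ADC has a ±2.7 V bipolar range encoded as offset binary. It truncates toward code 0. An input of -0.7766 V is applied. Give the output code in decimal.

code 364

With 1024 levels over 5.4 V, one step is 5.273 mV.
(-0.7766 − (−2.7)) / 0.00527344 = 364.734 LSBs.
⌊·⌋(364.734) = 364.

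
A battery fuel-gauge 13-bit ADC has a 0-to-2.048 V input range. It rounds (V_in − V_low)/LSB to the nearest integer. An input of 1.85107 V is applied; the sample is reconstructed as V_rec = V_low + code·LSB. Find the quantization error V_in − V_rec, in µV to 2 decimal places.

One LSB is 2.048 V / 8192 = 250.00 µV.
Scaled input = 7404.2800 LSBs, so code = 7404.
V_rec = 0 + 7404·0.00025 = 1.851 V.
Difference: 7e-05 V → 70.00 µV.

70.00 µV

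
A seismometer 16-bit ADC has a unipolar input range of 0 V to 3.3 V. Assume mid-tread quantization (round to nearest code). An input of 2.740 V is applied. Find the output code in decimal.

With 65536 levels over 3.3 V, one step is 50.35 µV.
(V_in − V_low)/LSB = (2.740 − 0) / 5.0354e-05 = 54414.739.
Round → code 54415.

code 54415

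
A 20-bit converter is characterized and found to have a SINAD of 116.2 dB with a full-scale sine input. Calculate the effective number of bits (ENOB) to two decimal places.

ENOB = (SINAD − 1.76) / 6.02 = (116.2 − 1.76)/6.02 = 19.010.

19.01 bits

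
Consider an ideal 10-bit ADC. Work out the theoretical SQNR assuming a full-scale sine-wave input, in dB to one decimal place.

62.0 dB

SNR ≈ 6.02·N + 1.76 dB = 6.02·10 + 1.76 = 61.96 dB.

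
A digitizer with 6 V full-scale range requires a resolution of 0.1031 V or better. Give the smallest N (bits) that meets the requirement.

6 bits

Number of steps required ≥ 6 V / 0.1031 V = 58.20.
Need 2^N ≥ 58.20; 2^5 = 32, 2^6 = 64.
Minimum N = 6.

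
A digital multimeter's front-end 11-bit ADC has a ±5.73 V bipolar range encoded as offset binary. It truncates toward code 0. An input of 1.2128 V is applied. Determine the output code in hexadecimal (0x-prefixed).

code 0x4D8 (decimal 1240)

Full-scale span = 11.46 V; LSB = 11.46/2^11 = 5.596 mV.
(V_in − V_low)/LSB = (1.2128 − (−5.73)) / 0.0055957 = 1240.738.
Floor → code 1240.
In hexadecimal (0x-prefixed): 0x4D8.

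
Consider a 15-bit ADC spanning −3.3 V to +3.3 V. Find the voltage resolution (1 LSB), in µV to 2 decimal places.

201.42 µV

Full-scale span = 6.6 V.
LSB = 6.6 / 2^15 = 6.6 / 32768 = 0.000201416 V = 201.42 µV.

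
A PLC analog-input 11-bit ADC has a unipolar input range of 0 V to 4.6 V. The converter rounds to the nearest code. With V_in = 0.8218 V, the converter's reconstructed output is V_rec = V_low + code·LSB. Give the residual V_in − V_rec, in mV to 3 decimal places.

-0.270 mV

LSB = 4.6/2^11 = 2.246 mV.
(V_in − V_low)/LSB = (0.8218 − 0)/0.00224609 = 365.8797 → code 366 (round).
V_rec = 0 + 366·0.00224609 = 0.82207031 V.
Difference: -0.000270312 V → -0.270 mV.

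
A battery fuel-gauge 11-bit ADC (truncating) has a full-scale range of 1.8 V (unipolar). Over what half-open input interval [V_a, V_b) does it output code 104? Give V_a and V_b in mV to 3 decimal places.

[91.406 mV, 92.285 mV)

LSB = 1.8/2^11 = 0.879 mV.
V_a = V_low + 104·LSB = 0.0914062 V; V_b = V_low + 105·LSB = 0.0922852 V.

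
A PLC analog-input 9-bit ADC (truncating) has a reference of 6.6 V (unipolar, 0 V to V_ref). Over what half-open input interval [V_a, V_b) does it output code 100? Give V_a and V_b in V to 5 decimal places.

LSB = 6.6/2^9 = 12.891 mV.
V_a = V_low + 100·LSB = 1.28906 V; V_b = V_low + 101·LSB = 1.30195 V.

[1.28906 V, 1.30195 V)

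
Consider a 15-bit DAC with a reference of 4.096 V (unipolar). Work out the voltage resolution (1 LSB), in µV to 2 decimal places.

125.00 µV

Full-scale span = 4.096 V.
LSB = 4.096 / 2^15 = 4.096 / 32768 = 0.000125 V = 125.00 µV.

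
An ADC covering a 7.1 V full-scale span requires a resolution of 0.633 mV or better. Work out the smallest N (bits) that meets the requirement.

Number of steps required ≥ 7.1 V / 0.633 mV = 11216.43.
Need 2^N ≥ 11216.43; 2^13 = 8192, 2^14 = 16384.
Minimum N = 14.

14 bits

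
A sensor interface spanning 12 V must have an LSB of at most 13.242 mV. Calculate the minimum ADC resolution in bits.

Number of steps required ≥ 12 V / 13.242 mV = 906.21.
Need 2^N ≥ 906.21; 2^9 = 512, 2^10 = 1024.
Minimum N = 10.

10 bits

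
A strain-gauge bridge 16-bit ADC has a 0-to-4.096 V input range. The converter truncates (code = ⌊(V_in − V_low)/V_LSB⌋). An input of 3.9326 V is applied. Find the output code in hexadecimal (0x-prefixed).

code 0xF5C9 (decimal 62921)

LSB = 4.096 V / 65536 = 62.50 µV.
(3.9326 − 0) / 6.25e-05 = 62921.600 LSBs.
So the output code is 62921.
In hexadecimal (0x-prefixed): 0xF5C9.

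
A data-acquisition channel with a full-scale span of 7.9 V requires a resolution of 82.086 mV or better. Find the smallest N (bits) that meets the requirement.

7 bits

Number of steps required ≥ 7.9 V / 82.086 mV = 96.24.
Need 2^N ≥ 96.24; 2^6 = 64, 2^7 = 128.
Minimum N = 7.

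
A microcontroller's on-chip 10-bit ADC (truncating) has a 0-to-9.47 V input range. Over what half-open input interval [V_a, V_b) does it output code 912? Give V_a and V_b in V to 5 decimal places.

LSB = 9.47/2^10 = 9.248 mV.
V_a = V_low + 912·LSB = 8.43422 V; V_b = V_low + 913·LSB = 8.44347 V.

[8.43422 V, 8.44347 V)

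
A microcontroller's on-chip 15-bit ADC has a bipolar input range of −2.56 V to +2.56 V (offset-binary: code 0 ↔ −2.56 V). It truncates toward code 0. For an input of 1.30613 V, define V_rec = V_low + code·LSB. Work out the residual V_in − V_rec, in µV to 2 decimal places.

36.25 µV

Step size: 5.12 V ÷ 2^15 = 156.25 µV.
Scaled input = 24743.2320 LSBs, so code = 24743.
V_rec = (−2.56) + 24743·0.00015625 = 1.3060938 V.
Difference: 3.625e-05 V → 36.25 µV.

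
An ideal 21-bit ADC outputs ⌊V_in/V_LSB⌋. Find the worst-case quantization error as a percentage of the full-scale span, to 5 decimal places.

0.00005 %

Truncating → worst-case error = 1 LSB = V_FS/2^21, so 100/2097152 = 4.76837e-05 % of full scale.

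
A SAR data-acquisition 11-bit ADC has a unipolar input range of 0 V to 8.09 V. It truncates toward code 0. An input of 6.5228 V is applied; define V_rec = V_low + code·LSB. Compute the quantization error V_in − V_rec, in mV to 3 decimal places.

LSB = 8.09/2^11 = 3.950 mV.
Scaled input = 1651.2601 LSBs, so code = 1651.
Code 1651 maps back to 0 + 1651×0.0039502 V = 6.5217725 V.
Error = 6.5228 − 6.5217725 = 0.00102754 V = 1.028 mV.

1.028 mV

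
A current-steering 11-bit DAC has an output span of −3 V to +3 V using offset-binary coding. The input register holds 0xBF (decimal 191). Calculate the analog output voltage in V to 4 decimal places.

LSB = 6 V / 2^11 = 2.930 mV.
Code 0xBF = 191 decimal.
V_out = (−3) + 191 × 0.00292969 V = -2.44043 V.

-2.4404 V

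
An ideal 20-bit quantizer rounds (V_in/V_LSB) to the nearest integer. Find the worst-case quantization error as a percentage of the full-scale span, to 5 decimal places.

0.00005 %

Rounding → worst-case error = ½ LSB = V_FS/2^21, so 100/2097152 = 4.76837e-05 % of full scale.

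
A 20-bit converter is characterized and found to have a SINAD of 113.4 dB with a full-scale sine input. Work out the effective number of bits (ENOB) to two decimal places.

ENOB = (SINAD − 1.76) / 6.02 = (113.4 − 1.76)/6.02 = 18.545.

18.54 bits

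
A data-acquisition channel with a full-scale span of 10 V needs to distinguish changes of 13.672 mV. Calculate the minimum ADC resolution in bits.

10 bits

Number of steps required ≥ 10 V / 13.672 mV = 731.42.
Need 2^N ≥ 731.42; 2^9 = 512, 2^10 = 1024.
Minimum N = 10.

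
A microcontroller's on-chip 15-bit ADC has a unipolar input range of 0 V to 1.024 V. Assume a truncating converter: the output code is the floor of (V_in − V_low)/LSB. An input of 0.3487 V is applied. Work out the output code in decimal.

LSB = 1.024 V / 32768 = 31.25 µV.
(0.3487 − 0) / 3.125e-05 = 11158.400 LSBs.
Floor → code 11158.

code 11158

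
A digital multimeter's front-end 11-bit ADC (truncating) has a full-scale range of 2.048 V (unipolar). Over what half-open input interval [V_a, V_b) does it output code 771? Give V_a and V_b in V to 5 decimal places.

[0.77100 V, 0.77200 V)

LSB = 2.048/2^11 = 1.000 mV.
V_a = V_low + 771·LSB = 0.771 V; V_b = V_low + 772·LSB = 0.772 V.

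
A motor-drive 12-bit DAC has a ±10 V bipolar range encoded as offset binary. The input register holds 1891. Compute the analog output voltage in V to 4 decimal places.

LSB = 20 V / 2^12 = 4.883 mV.
V_out = (−10) + 1891 × 0.00488281 V = -0.766602 V.

-0.7666 V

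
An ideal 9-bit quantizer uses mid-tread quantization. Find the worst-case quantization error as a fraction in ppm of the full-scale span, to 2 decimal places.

Rounding → worst-case error = ½ LSB = V_FS/2^10, so 1e+06/1024 = 976.562 ppm of full scale.

976.56 ppm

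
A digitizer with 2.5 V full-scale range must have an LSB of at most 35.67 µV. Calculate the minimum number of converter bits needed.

Number of steps required ≥ 2.5 V / 35.67 µV = 70086.91.
Need 2^N ≥ 70086.91; 2^16 = 65536, 2^17 = 131072.
Minimum N = 17.

17 bits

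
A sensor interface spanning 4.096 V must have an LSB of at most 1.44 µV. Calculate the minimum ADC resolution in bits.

22 bits

Number of steps required ≥ 4.096 V / 1.44 µV = 2844444.44.
Need 2^N ≥ 2844444.44; 2^21 = 2097152, 2^22 = 4194304.
Minimum N = 22.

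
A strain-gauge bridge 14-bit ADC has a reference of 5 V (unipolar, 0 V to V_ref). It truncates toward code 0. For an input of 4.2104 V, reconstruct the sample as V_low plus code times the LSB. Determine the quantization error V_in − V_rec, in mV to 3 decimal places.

LSB = 5/2^14 = 305.18 µV.
Scaled input = 13796.6387 LSBs, so code = 13796.
Reconstructed: 4.2102051 V.
Error = 4.2104 − 4.2102051 = 0.000194922 V = 0.195 mV.

0.195 mV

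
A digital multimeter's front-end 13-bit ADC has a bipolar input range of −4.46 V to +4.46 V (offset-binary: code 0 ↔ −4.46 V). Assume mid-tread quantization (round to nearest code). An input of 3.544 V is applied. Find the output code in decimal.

Full-scale span = 8.92 V; LSB = 8.92/2^13 = 1.089 mV.
(3.544 − (−4.46)) / 0.00108887 = 7350.759 LSBs.
round(7350.759) = 7351.

code 7351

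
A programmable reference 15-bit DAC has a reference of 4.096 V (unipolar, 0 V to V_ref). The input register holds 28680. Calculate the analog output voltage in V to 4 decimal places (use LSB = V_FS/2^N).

LSB = 4.096 V / 2^15 = 125.00 µV.
V_out = 0 + 28680 × 0.000125 V = 3.585 V.

3.5850 V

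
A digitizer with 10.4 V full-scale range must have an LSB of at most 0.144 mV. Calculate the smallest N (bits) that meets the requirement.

17 bits

Number of steps required ≥ 10.4 V / 0.144 mV = 72222.22.
Need 2^N ≥ 72222.22; 2^16 = 65536, 2^17 = 131072.
Minimum N = 17.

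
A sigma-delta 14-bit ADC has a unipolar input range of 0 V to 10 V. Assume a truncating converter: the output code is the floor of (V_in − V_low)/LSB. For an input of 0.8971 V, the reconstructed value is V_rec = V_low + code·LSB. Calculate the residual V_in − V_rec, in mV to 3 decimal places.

LSB = 10/2^14 = 0.610 mV.
(0.8971 − 0)/0.000610352 = 1469.8086; ⌊·⌋ gives code 1469.
Code 1469 maps back to 0 + 1469×0.000610352 V = 0.89660645 V.
V_in − V_rec = 0.000493555 V = 0.494 mV.

0.494 mV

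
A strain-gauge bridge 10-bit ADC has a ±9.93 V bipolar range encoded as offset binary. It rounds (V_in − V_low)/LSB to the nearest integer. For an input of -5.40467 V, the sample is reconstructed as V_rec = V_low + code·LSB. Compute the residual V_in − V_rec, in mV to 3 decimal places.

6.404 mV

Step size: 19.86 V ÷ 2^10 = 19.395 mV.
(V_in − V_low)/LSB = (-5.40467 − (−9.93))/0.0193945 = 233.3302 → code 233 (round).
V_rec = (−9.93) + 233·0.0193945 = -5.4110742 V.
Error = -5.40467 − (−5.4110742) = 0.00640422 V = 6.404 mV.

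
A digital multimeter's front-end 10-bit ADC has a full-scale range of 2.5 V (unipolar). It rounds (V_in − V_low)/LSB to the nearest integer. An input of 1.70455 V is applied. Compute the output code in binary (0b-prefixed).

code 0b1010111010 (decimal 698)

LSB = 2.5 V / 1024 = 2.441 mV.
(V_in − V_low)/LSB = (1.70455 − 0) / 0.00244141 = 698.184.
Round → code 698.
In binary (0b-prefixed): 0b1010111010.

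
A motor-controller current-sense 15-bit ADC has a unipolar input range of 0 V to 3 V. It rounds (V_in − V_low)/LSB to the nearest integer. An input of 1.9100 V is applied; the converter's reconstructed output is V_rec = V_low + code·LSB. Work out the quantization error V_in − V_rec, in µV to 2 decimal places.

Step size: 3 V ÷ 2^15 = 91.55 µV.
(1.9100 − 0)/9.15527e-05 = 20862.2933; round gives code 20862.
Code 20862 maps back to 0 + 20862×9.15527e-05 V = 1.9099731 V.
Error = 1.9100 − 1.9099731 = 2.68555e-05 V = 26.86 µV.

26.86 µV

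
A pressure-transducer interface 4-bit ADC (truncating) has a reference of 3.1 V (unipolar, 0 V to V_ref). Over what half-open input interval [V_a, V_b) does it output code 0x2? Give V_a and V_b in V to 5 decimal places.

[0.38750 V, 0.58125 V)

LSB = 3.1/2^4 = 193.750 mV.
Code 0x2 = 2 decimal.
V_a = V_low + 2·LSB = 0.3875 V; V_b = V_low + 3·LSB = 0.58125 V.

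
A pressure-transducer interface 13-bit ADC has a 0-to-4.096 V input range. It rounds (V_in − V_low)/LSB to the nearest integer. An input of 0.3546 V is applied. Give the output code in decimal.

code 709

With 8192 levels over 4.096 V, one step is 0.500 mV.
Input sits at 709.200 steps above V_low.
round(709.200) = 709.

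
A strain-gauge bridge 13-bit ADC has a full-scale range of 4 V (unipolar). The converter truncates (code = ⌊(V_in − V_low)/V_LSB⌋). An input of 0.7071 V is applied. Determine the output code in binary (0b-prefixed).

With 8192 levels over 4 V, one step is 488.28 µV.
(0.7071 − 0) / 0.000488281 = 1448.141 LSBs.
⌊·⌋(1448.141) = 1448.
In binary (0b-prefixed): 0b10110101000.

code 0b10110101000 (decimal 1448)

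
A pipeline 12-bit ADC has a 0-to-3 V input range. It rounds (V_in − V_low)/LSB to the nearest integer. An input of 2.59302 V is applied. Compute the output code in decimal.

With 4096 levels over 3 V, one step is 0.732 mV.
Input sits at 3540.337 steps above V_low.
Round → code 3540.

code 3540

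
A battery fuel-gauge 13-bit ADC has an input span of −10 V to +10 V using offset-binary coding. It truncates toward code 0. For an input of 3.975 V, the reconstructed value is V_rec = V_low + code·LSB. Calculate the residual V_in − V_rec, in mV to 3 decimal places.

0.391 mV

LSB = 20/2^13 = 2.441 mV.
Scaled input = 5724.1600 LSBs, so code = 5724.
Reconstructed: 3.9746094 V.
V_in − V_rec = 0.000390625 V = 0.391 mV.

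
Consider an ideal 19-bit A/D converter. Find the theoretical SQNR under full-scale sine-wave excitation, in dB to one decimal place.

116.1 dB

SNR ≈ 6.02·N + 1.76 dB = 6.02·19 + 1.76 = 116.14 dB.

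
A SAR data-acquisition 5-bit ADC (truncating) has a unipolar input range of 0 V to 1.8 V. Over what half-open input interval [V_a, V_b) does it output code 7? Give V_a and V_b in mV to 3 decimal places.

LSB = 1.8/2^5 = 56.250 mV.
V_a = V_low + 7·LSB = 0.39375 V; V_b = V_low + 8·LSB = 0.45 V.

[393.750 mV, 450.000 mV)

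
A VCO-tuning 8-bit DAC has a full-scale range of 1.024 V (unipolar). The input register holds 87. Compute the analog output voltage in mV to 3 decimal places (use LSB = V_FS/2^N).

LSB = 1.024 V / 2^8 = 4.000 mV.
V_out = 0 + 87 × 0.004 V = 0.348 V.
= 348.000 mV.

348.000 mV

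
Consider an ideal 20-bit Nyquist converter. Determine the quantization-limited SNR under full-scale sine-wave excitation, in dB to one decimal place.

SNR ≈ 6.02·N + 1.76 dB = 6.02·20 + 1.76 = 122.16 dB.

122.2 dB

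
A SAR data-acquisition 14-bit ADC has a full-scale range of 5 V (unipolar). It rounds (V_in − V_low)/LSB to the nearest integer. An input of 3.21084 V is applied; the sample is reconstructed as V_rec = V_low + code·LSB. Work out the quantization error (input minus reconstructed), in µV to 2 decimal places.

One LSB is 5 V / 16384 = 305.18 µV.
Scaled input = 10521.2805 LSBs, so code = 10521.
Code 10521 maps back to 0 + 10521×0.000305176 V = 3.2107544 V.
Error = 3.21084 − 3.2107544 = 8.56055e-05 V = 85.61 µV.

85.61 µV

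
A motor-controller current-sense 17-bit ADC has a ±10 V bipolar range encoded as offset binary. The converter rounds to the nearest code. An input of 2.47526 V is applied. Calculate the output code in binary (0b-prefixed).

code 0b10011111101011110 (decimal 81758)

LSB = 20 V / 131072 = 152.59 µV.
(2.47526 − (−10)) / 0.000152588 = 81757.864 LSBs.
round(81757.864) = 81758.
In binary (0b-prefixed): 0b10011111101011110.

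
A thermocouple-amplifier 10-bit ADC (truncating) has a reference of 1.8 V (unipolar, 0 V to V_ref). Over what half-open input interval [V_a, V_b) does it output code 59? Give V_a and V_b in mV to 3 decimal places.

[103.711 mV, 105.469 mV)

LSB = 1.8/2^10 = 1.758 mV.
V_a = V_low + 59·LSB = 0.103711 V; V_b = V_low + 60·LSB = 0.105469 V.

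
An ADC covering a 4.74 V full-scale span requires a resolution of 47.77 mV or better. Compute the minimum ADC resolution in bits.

Number of steps required ≥ 4.74 V / 47.77 mV = 99.23.
Need 2^N ≥ 99.23; 2^6 = 64, 2^7 = 128.
Minimum N = 7.

7 bits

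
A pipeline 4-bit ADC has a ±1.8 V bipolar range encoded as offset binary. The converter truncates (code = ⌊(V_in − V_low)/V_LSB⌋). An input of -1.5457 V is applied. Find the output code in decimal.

code 1

With 16 levels over 3.6 V, one step is 225.000 mV.
(V_in − V_low)/LSB = (-1.5457 − (−1.8)) / 0.225 = 1.130.
So the output code is 1.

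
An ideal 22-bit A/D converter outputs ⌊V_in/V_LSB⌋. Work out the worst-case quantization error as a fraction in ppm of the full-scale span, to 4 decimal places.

Truncating → worst-case error = 1 LSB = V_FS/2^22, so 1e+06/4194304 = 0.238419 ppm of full scale.

0.2384 ppm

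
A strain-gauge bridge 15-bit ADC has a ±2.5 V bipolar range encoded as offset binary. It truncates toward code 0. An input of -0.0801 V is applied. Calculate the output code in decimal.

With 32768 levels over 5 V, one step is 152.59 µV.
Input sits at 15859.057 steps above V_low.
Floor → code 15859.

code 15859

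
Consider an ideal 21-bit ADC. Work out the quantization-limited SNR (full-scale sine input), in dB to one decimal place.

128.2 dB

SNR ≈ 6.02·N + 1.76 dB = 6.02·21 + 1.76 = 128.18 dB.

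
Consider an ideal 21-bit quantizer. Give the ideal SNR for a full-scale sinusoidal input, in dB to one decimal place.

SNR ≈ 6.02·N + 1.76 dB = 6.02·21 + 1.76 = 128.18 dB.

128.2 dB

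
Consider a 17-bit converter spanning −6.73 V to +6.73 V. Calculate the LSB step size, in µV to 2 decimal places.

Full-scale span = 13.46 V.
LSB = 13.46 / 2^17 = 13.46 / 131072 = 0.000102692 V = 102.69 µV.

102.69 µV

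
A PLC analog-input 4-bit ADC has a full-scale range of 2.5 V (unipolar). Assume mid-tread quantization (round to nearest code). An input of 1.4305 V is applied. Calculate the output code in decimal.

LSB = 2.5 V / 16 = 156.250 mV.
(V_in − V_low)/LSB = (1.4305 − 0) / 0.15625 = 9.155.
round(9.155) = 9.

code 9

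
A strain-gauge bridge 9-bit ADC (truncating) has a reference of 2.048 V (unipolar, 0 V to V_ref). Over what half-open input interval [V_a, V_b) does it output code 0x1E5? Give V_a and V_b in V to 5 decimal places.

[1.94000 V, 1.94400 V)

LSB = 2.048/2^9 = 4.000 mV.
Code 0x1E5 = 485 decimal.
V_a = V_low + 485·LSB = 1.94 V; V_b = V_low + 486·LSB = 1.944 V.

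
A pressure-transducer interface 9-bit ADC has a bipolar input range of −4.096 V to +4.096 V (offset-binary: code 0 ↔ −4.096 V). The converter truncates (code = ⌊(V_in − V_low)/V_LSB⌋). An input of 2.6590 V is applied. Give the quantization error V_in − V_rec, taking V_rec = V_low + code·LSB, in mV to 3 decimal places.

One LSB is 8.192 V / 512 = 16.000 mV.
(2.6590 − (−4.096))/0.016 = 422.1875; ⌊·⌋ gives code 422.
V_rec = (−4.096) + 422·0.016 = 2.656 V.
Difference: 0.003 V → 3.000 mV.

3.000 mV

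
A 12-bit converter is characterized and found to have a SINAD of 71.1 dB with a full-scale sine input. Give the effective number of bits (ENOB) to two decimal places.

ENOB = (SINAD − 1.76) / 6.02 = (71.1 − 1.76)/6.02 = 11.518.

11.52 bits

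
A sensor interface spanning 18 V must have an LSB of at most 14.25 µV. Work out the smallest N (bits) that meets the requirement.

21 bits

Number of steps required ≥ 18 V / 14.25 µV = 1263157.89.
Need 2^N ≥ 1263157.89; 2^20 = 1048576, 2^21 = 2097152.
Minimum N = 21.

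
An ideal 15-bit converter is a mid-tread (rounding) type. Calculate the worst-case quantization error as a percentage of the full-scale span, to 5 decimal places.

Rounding → worst-case error = ½ LSB = V_FS/2^16, so 100/65536 = 0.00152588 % of full scale.

0.00153 %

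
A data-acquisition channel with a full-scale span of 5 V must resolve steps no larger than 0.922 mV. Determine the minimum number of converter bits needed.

Number of steps required ≥ 5 V / 0.922 mV = 5422.99.
Need 2^N ≥ 5422.99; 2^12 = 4096, 2^13 = 8192.
Minimum N = 13.

13 bits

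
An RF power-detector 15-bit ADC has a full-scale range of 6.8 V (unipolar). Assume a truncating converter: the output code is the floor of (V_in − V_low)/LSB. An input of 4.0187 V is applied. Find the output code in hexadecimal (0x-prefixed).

code 0x4BA5 (decimal 19365)

LSB = 6.8 V / 32768 = 207.52 µV.
(V_in − V_low)/LSB = (4.0187 − 0) / 0.00020752 = 19365.406.
Floor → code 19365.
In hexadecimal (0x-prefixed): 0x4BA5.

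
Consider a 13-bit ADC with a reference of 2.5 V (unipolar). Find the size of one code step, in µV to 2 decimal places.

305.18 µV

Full-scale span = 2.5 V.
LSB = 2.5 / 2^13 = 2.5 / 8192 = 0.000305176 V = 305.18 µV.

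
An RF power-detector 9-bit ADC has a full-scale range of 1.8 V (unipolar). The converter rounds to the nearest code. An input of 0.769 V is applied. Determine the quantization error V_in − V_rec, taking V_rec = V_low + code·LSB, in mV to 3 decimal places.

-0.922 mV

One LSB is 1.8 V / 512 = 3.516 mV.
(V_in − V_low)/LSB = (0.769 − 0)/0.00351563 = 218.7378 → code 219 (round).
Code 219 maps back to 0 + 219×0.00351563 V = 0.76992187 V.
V_in − V_rec = -0.000921875 V = -0.922 mV.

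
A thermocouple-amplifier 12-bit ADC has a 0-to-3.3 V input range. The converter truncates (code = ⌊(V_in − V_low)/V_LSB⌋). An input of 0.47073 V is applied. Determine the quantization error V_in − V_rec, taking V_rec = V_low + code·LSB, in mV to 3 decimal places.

LSB = 3.3/2^12 = 0.806 mV.
(0.47073 − 0)/0.000805664 = 584.2758; ⌊·⌋ gives code 584.
V_rec = 0 + 584·0.000805664 = 0.47050781 V.
V_in − V_rec = 0.000222188 V = 0.222 mV.

0.222 mV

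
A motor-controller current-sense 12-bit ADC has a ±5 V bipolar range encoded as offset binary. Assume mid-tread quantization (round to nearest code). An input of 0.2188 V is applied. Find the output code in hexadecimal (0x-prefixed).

With 4096 levels over 10 V, one step is 2.441 mV.
Input sits at 2137.620 steps above V_low.
So the output code is 2138.
In hexadecimal (0x-prefixed): 0x85A.

code 0x85A (decimal 2138)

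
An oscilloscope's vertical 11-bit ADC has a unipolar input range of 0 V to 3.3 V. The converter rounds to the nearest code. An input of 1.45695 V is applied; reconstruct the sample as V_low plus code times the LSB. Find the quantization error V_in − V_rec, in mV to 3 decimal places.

One LSB is 3.3 V / 2048 = 1.611 mV.
Scaled input = 904.1920 LSBs, so code = 904.
V_rec = 0 + 904·0.00161133 = 1.4566406 V.
Difference: 0.000309375 V → 0.309 mV.

0.309 mV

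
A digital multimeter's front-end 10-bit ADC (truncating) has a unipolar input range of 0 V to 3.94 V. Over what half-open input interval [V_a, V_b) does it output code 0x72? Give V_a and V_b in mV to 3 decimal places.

[438.633 mV, 442.480 mV)

LSB = 3.94/2^10 = 3.848 mV.
Code 0x72 = 114 decimal.
V_a = V_low + 114·LSB = 0.438633 V; V_b = V_low + 115·LSB = 0.44248 V.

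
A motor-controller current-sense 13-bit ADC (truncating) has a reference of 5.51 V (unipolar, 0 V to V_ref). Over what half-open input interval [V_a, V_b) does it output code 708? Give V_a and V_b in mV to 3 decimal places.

[476.206 mV, 476.879 mV)

LSB = 5.51/2^13 = 0.673 mV.
V_a = V_low + 708·LSB = 0.476206 V; V_b = V_low + 709·LSB = 0.476879 V.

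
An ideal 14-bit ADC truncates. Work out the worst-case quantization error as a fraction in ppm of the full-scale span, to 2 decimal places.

Truncating → worst-case error = 1 LSB = V_FS/2^14, so 1e+06/16384 = 61.0352 ppm of full scale.

61.04 ppm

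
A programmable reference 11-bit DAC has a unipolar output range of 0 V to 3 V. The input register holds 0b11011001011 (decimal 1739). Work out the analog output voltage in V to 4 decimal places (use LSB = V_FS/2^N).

2.5474 V

LSB = 3 V / 2^11 = 1.465 mV.
Code 0b11011001011 = 1739 decimal.
V_out = 0 + 1739 × 0.00146484 V = 2.54736 V.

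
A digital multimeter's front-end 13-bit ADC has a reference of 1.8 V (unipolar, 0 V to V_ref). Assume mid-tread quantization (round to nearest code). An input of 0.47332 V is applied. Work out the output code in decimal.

Full-scale span = 1.8 V; LSB = 1.8/2^13 = 219.73 µV.
(0.47332 − 0) / 0.000219727 = 2154.132 LSBs.
So the output code is 2154.

code 2154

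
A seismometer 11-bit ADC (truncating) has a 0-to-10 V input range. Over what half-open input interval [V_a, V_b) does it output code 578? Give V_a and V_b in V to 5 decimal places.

LSB = 10/2^11 = 4.883 mV.
V_a = V_low + 578·LSB = 2.82227 V; V_b = V_low + 579·LSB = 2.82715 V.

[2.82227 V, 2.82715 V)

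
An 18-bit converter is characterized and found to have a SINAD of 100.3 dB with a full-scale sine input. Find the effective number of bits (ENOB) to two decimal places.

16.37 bits

ENOB = (SINAD − 1.76) / 6.02 = (100.3 − 1.76)/6.02 = 16.369.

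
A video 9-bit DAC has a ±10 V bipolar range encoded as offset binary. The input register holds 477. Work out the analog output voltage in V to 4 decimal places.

8.6328 V

LSB = 20 V / 2^9 = 39.062 mV.
V_out = (−10) + 477 × 0.0390625 V = 8.63281 V.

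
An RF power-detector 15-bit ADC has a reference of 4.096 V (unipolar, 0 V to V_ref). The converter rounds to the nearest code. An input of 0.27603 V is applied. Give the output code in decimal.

LSB = 4.096 V / 32768 = 125.00 µV.
Input sits at 2208.240 steps above V_low.
So the output code is 2208.

code 2208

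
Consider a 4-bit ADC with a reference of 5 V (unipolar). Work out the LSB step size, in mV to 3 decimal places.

Full-scale span = 5 V.
LSB = 5 / 2^4 = 5 / 16 = 0.3125 V = 312.500 mV.

312.500 mV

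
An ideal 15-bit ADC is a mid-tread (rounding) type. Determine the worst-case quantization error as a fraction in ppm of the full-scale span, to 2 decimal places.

15.26 ppm

Rounding → worst-case error = ½ LSB = V_FS/2^16, so 1e+06/65536 = 15.2588 ppm of full scale.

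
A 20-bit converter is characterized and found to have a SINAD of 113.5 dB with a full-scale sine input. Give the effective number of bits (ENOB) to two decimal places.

ENOB = (SINAD − 1.76) / 6.02 = (113.5 − 1.76)/6.02 = 18.561.

18.56 bits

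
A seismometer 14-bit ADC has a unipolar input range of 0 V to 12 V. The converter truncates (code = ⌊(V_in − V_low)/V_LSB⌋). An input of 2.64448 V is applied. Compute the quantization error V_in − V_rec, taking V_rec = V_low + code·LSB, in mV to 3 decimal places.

LSB = 12/2^14 = 0.732 mV.
Scaled input = 3610.5967 LSBs, so code = 3610.
V_rec = 0 + 3610·0.000732422 = 2.644043 V.
V_in − V_rec = 0.000437031 V = 0.437 mV.

0.437 mV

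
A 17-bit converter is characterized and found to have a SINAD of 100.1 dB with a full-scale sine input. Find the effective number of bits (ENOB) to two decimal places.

ENOB = (SINAD − 1.76) / 6.02 = (100.1 − 1.76)/6.02 = 16.336.

16.34 bits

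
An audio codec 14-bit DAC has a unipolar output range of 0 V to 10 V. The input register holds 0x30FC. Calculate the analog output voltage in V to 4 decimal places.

LSB = 10 V / 2^14 = 0.610 mV.
Code 0x30FC = 12540 decimal.
V_out = 0 + 12540 × 0.000610352 V = 7.65381 V.

7.6538 V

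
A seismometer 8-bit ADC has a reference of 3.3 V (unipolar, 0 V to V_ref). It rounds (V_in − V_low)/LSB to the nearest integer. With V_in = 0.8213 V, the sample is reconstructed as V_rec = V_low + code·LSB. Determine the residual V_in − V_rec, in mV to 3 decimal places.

One LSB is 3.3 V / 256 = 12.891 mV.
(0.8213 − 0)/0.0128906 = 63.7130; round gives code 64.
Code 64 maps back to 0 + 64×0.0128906 V = 0.825 V.
Difference: -0.0037 V → -3.700 mV.

-3.700 mV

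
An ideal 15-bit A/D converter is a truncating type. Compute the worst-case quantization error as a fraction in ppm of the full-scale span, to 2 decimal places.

30.52 ppm

Truncating → worst-case error = 1 LSB = V_FS/2^15, so 1e+06/32768 = 30.5176 ppm of full scale.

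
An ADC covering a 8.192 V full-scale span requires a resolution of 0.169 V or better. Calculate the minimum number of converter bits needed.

Number of steps required ≥ 8.192 V / 0.169 V = 48.47.
Need 2^N ≥ 48.47; 2^5 = 32, 2^6 = 64.
Minimum N = 6.

6 bits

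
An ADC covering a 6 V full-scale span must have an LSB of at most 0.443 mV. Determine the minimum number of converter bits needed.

14 bits

Number of steps required ≥ 6 V / 0.443 mV = 13544.02.
Need 2^N ≥ 13544.02; 2^13 = 8192, 2^14 = 16384.
Minimum N = 14.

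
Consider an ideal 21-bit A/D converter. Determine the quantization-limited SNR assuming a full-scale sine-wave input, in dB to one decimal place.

SNR ≈ 6.02·N + 1.76 dB = 6.02·21 + 1.76 = 128.18 dB.

128.2 dB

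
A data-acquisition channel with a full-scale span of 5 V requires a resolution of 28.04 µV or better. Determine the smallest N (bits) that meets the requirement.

Number of steps required ≥ 5 V / 28.04 µV = 178316.69.
Need 2^N ≥ 178316.69; 2^17 = 131072, 2^18 = 262144.
Minimum N = 18.

18 bits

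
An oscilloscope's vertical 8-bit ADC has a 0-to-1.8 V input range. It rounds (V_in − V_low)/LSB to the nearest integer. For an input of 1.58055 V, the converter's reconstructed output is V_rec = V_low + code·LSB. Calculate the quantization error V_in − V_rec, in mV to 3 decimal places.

-1.481 mV

Step size: 1.8 V ÷ 2^8 = 7.031 mV.
(V_in − V_low)/LSB = (1.58055 − 0)/0.00703125 = 224.7893 → code 225 (round).
V_rec = 0 + 225·0.00703125 = 1.5820312 V.
Difference: -0.00148125 V → -1.481 mV.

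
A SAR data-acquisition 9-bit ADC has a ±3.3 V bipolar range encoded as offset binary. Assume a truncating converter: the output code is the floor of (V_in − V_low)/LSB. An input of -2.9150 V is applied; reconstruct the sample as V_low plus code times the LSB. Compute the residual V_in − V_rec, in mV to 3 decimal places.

Step size: 6.6 V ÷ 2^9 = 12.891 mV.
(V_in − V_low)/LSB = (-2.9150 − (−3.3))/0.0128906 = 29.8667 → code 29 (floor).
Code 29 maps back to (−3.3) + 29×0.0128906 V = -2.9261719 V.
V_in − V_rec = 0.0111719 V = 11.172 mV.

11.172 mV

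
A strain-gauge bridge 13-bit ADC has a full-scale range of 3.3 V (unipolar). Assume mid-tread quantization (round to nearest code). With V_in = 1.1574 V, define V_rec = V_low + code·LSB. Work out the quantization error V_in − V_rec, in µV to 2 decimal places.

63.57 µV

LSB = 3.3/2^13 = 402.83 µV.
(1.1574 − 0)/0.000402832 = 2873.1578; round gives code 2873.
Reconstructed: 1.1573364 V.
V_in − V_rec = 6.35742e-05 V = 63.57 µV.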